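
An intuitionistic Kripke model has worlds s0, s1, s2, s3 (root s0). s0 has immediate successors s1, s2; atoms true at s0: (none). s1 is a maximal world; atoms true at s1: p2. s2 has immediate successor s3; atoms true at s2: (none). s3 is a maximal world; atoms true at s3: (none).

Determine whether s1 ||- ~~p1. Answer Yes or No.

No

s1 ||-/- ~~p1 since s1 is accessible from s1 and s1 ||- ~p1.
s1 ||- ~p1: no world accessible from s1 forces p1.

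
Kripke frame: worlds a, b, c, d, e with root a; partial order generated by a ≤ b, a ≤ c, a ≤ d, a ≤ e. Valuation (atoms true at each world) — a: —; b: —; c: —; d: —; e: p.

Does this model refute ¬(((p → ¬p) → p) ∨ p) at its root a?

a ⊮ ¬(((p → ¬p) → p) ∨ p) since e is accessible from a and e ⊩ ((p → ¬p) → p) ∨ p.
e ⊩ ((p → ¬p) → p) ∨ p via the disjunct (p → ¬p) → p.
So the root a does not force ¬(((p → ¬p) → p) ∨ p); the model is a countermodel.

Yes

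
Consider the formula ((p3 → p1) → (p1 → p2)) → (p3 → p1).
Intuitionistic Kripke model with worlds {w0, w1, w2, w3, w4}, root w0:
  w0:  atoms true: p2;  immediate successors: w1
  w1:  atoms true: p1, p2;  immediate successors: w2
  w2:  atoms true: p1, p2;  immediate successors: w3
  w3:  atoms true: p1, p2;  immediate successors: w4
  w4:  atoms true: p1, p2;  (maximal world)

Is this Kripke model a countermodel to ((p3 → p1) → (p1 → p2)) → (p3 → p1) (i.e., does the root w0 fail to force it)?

No

w0 ⊩ ((p3 → p1) → (p1 → p2)) → (p3 → p1): every world accessible from w0 that forces (p3 → p1) → (p1 → p2) (namely w0, w1, w2, w3, w4) also forces p3 → p1.
So the root w0 forces ((p3 → p1) → (p1 → p2)) → (p3 → p1); the model is not a countermodel.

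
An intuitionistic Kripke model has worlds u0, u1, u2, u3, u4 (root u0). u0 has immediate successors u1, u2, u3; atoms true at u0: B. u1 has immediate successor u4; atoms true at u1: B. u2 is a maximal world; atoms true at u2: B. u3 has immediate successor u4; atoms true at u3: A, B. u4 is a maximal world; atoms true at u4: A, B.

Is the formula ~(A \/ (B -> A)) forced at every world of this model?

No

Not every world: u0 ||-/- ~(A \/ (B -> A)).
u0 ||-/- ~(A \/ (B -> A)) since u3 is accessible from u0 and u3 ||- A \/ (B -> A).
u3 ||- A \/ (B -> A) via the disjunct A.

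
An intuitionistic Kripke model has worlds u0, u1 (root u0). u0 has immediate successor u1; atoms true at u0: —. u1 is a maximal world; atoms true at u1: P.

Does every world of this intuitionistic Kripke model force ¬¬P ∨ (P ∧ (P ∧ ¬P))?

Yes

u0 ⊩ ¬¬P ∨ (P ∧ (P ∧ ¬P)) via the disjunct ¬¬P.
Since the root u0 forces ¬¬P ∨ (P ∧ (P ∧ ¬P)) and forcing is persistent (monotone upward), every world forces it.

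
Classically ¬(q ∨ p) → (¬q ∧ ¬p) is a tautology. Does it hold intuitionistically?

Yes

This is a constructively valid De Morgan direction (negated disjunction to conjunction of negations), which is intuitionistically derivable.
From ¬(q ∨ p): if q held then q ∨ p would, contradiction — so ¬q; similarly ¬p.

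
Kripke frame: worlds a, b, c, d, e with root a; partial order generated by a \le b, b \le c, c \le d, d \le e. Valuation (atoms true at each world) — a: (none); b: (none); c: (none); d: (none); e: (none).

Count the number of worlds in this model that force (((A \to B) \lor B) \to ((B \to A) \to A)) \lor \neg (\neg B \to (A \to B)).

0

a: does not force it — a \nVdash (((A \to B) \lor B) \to ((B \to A) \to A)) \lor \neg (\neg B \to (A \to B)): neither disjunct is forced at a.
b: does not force it — b \nVdash (((A \to B) \lor B) \to ((B \to A) \to A)) \lor \neg (\neg B \to (A \to B)): neither disjunct is forced at b.
c: does not force it.
d: does not force it.
e: does not force it.
Worlds forcing the formula: { }.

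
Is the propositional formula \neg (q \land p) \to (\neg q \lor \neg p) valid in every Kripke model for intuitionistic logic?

No

This is the constructively invalid direction of De Morgan's law for conjunction, which is not intuitionistically valid.
A Kripke countermodel: worlds a, b, c; order generated by a \le b, a \le c; atoms true at each world — a:{}; b:{q}; c:{p}.
a \nVdash \neg (q \land p) \to (\neg q \lor \neg p): already at a itself, a \Vdash \neg (q \land p) but a \nVdash \neg q \lor \neg p.
a \nVdash \neg q \lor \neg p: neither disjunct is forced at a.
a \nVdash \neg q since b is accessible from a and b \Vdash q.
So the root a does not force the formula.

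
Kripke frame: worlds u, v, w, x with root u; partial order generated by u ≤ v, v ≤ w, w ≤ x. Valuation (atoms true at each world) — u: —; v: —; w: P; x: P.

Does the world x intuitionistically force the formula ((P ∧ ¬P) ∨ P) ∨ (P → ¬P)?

Yes

x ⊩ ((P ∧ ¬P) ∨ P) ∨ (P → ¬P) via the disjunct (P ∧ ¬P) ∨ P.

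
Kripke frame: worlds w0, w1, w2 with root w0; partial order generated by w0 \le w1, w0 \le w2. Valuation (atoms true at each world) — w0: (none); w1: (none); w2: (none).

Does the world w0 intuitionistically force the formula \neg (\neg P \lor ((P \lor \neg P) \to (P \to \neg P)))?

No

w0 \nVdash \neg (\neg P \lor ((P \lor \neg P) \to (P \to \neg P))) since w0 is accessible from w0 and w0 \Vdash \neg P \lor ((P \lor \neg P) \to (P \to \neg P)).
w0 \Vdash \neg P \lor ((P \lor \neg P) \to (P \to \neg P)) via the disjunct \neg P.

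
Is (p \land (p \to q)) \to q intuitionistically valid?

Yes

This is modus ponens in implicational form, which is intuitionistically derivable.
If a world forces p and p \to q, then applying the implication at that world (which is accessible from itself) gives q.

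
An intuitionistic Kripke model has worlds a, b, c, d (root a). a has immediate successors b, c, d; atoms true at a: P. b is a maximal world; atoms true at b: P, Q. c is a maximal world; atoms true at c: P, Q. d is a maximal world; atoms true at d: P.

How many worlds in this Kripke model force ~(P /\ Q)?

1

a: does not force it — a ||-/- ~(P /\ Q) since b is accessible from a and b ||- P /\ Q.
b: does not force it — b ||-/- ~(P /\ Q) since b is accessible from b and b ||- P /\ Q.
c: does not force it.
d: forces it.
Worlds forcing the formula: {d}.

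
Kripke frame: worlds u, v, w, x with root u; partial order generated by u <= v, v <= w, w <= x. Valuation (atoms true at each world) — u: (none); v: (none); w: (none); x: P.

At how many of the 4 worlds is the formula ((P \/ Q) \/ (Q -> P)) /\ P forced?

u: does not force it — u ||-/- ((P \/ Q) \/ (Q -> P)) /\ P since u fails P.
v: does not force it — v ||-/- ((P \/ Q) \/ (Q -> P)) /\ P since v fails P.
w: does not force it — w ||-/- ((P \/ Q) \/ (Q -> P)) /\ P since w fails P.
x: forces it.
Worlds forcing the formula: {x}.

1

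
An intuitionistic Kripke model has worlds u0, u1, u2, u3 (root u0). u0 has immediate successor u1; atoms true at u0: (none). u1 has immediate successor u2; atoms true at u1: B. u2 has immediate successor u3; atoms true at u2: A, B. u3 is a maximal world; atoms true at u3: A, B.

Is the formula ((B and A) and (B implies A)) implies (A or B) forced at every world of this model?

Yes

u0 forces ((B and A) and (B implies A)) implies (A or B): every world accessible from u0 that forces (B and A) and (B implies A) (namely u2, u3) also forces A or B.
Since the root u0 forces ((B and A) and (B implies A)) implies (A or B) and forcing is persistent (monotone upward), every world forces it.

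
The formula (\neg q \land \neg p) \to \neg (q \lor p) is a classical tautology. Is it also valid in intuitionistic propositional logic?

Yes

This is a constructively valid De Morgan direction (conjunction of negations to negated disjunction), which is intuitionistically derivable.
If both \neg q and \neg p hold at a world, no accessible world forces q or forces p, so none forces q \lor p.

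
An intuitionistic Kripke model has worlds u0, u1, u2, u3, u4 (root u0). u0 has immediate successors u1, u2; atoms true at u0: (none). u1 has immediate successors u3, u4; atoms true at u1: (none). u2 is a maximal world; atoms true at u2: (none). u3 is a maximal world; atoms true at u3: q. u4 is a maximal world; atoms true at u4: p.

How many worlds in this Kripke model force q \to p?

u0: does not force it — u0 \nVdash q \to p: at the accessible world u3, u3 \Vdash q but u3 \nVdash p.
u1: does not force it — u1 \nVdash q \to p: at the accessible world u3, u3 \Vdash q but u3 \nVdash p.
u2: forces it.
u3: does not force it.
u4: forces it.
Worlds forcing the formula: {u2, u4}.

2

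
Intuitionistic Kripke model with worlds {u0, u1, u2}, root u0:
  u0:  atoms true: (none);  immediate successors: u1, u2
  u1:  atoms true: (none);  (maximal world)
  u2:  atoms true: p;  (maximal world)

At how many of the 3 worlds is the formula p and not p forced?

0

u0: does not force it — u0 does not force p and not p since u0 fails p.
u1: does not force it — u1 does not force p and not p since u1 fails p.
u2: does not force it — u2 does not force p and not p since u2 fails not p.
Worlds forcing the formula: { }.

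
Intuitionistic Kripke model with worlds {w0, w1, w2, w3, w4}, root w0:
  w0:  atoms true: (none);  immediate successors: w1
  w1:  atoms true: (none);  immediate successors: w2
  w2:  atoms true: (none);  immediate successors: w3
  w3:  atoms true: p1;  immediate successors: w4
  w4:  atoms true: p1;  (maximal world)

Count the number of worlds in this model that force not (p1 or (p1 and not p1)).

0

w0: does not force it — w0 does not force not (p1 or (p1 and not p1)) since w3 is accessible from w0 and w3 forces p1 or (p1 and not p1).
w1: does not force it — w1 does not force not (p1 or (p1 and not p1)) since w3 is accessible from w1 and w3 forces p1 or (p1 and not p1).
w2: does not force it — w2 does not force not (p1 or (p1 and not p1)) since w3 is accessible from w2 and w3 forces p1 or (p1 and not p1).
w3: does not force it.
w4: does not force it.
Worlds forcing the formula: { }.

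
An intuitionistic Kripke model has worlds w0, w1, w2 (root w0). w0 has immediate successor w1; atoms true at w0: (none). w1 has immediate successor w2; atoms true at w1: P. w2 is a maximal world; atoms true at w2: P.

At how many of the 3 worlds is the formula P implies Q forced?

w0: does not force it — w0 does not force P implies Q: at the accessible world w1, w1 forces P but w1 does not force Q.
w1: does not force it — w1 does not force P implies Q: already at w1 itself, w1 forces P but w1 does not force Q.
w2: does not force it — w2 does not force P implies Q: already at w2 itself, w2 forces P but w2 does not force Q.
Worlds forcing the formula: { }.

0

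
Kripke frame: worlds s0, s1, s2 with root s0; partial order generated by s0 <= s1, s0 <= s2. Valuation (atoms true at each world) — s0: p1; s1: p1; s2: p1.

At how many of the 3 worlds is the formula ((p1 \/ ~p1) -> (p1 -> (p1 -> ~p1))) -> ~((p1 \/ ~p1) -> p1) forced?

3

s0: forces it.
s1: forces it.
s2: forces it.
Worlds forcing the formula: {s0, s1, s2}.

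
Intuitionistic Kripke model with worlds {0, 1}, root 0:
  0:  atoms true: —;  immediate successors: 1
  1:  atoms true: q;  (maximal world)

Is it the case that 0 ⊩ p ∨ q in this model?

No

0 ⊮ p ∨ q: neither disjunct is forced at 0.
0 lacks atom p, so 0 ⊮ p.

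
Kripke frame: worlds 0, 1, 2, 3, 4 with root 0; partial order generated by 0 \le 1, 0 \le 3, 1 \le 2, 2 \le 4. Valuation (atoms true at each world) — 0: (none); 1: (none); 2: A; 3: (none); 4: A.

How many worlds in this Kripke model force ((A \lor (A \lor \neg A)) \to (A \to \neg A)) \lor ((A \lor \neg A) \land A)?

3

0: does not force it — 0 \nVdash ((A \lor (A \lor \neg A)) \to (A \to \neg A)) \lor ((A \lor \neg A) \land A): neither disjunct is forced at 0.
1: does not force it — 1 \nVdash ((A \lor (A \lor \neg A)) \to (A \to \neg A)) \lor ((A \lor \neg A) \land A): neither disjunct is forced at 1.
2: forces it.
3: forces it.
4: forces it.
Worlds forcing the formula: {2, 3, 4}.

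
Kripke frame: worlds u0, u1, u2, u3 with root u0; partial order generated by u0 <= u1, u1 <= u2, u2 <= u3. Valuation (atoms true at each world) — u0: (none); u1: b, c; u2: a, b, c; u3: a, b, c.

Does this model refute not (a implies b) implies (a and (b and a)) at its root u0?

No

u0 forces not (a implies b) implies (a and (b and a)) vacuously: no world accessible from u0 forces the antecedent not (a implies b).
So the root u0 forces not (a implies b) implies (a and (b and a)); the model is not a countermodel.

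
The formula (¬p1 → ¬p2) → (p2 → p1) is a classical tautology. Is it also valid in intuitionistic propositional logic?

No

This is the converse of contraposition, which is not intuitionistically valid.
A Kripke countermodel: worlds a, b; order generated by a ≤ b; atoms true at each world — a:{p2}; b:{p1,p2}.
a ⊮ (¬p1 → ¬p2) → (p2 → p1): already at a itself, a ⊩ ¬p1 → ¬p2 but a ⊮ p2 → p1.
a ⊮ p2 → p1: already at a itself, a ⊩ p2 but a ⊮ p1.
a lacks atom p1, so a ⊮ p1.
So the root a does not force the formula.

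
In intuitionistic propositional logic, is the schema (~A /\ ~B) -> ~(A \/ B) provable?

This is a constructively valid De Morgan direction (conjunction of negations to negated disjunction), which is intuitionistically derivable.
If both ~A and ~B hold at a world, no accessible world forces A or forces B, so none forces A \/ B.

Yes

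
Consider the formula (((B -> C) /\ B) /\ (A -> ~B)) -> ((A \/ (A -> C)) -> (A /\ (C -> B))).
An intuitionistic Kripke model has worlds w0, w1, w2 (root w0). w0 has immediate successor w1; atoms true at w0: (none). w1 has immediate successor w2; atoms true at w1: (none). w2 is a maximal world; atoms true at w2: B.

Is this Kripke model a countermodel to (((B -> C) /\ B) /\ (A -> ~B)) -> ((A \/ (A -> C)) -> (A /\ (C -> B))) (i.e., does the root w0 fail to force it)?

No

w0 ||- (((B -> C) /\ B) /\ (A -> ~B)) -> ((A \/ (A -> C)) -> (A /\ (C -> B))) vacuously: no world accessible from w0 forces the antecedent ((B -> C) /\ B) /\ (A -> ~B).
So the root w0 forces (((B -> C) /\ B) /\ (A -> ~B)) -> ((A \/ (A -> C)) -> (A /\ (C -> B))); the model is not a countermodel.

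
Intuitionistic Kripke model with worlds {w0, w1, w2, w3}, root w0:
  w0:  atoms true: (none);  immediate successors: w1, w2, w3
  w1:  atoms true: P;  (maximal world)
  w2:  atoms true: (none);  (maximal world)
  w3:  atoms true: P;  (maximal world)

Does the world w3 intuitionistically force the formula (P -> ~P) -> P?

Yes

w3 ||- (P -> ~P) -> P vacuously: no world accessible from w3 forces the antecedent P -> ~P.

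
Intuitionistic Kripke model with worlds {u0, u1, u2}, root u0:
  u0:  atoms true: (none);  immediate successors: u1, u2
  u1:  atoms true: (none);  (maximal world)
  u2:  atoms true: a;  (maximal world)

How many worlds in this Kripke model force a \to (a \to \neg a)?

1

u0: does not force it — u0 \nVdash a \to (a \to \neg a): at the accessible world u2, u2 \Vdash a but u2 \nVdash a \to \neg a.
u1: forces it.
u2: does not force it — u2 \nVdash a \to (a \to \neg a): already at u2 itself, u2 \Vdash a but u2 \nVdash a \to \neg a.
Worlds forcing the formula: {u1}.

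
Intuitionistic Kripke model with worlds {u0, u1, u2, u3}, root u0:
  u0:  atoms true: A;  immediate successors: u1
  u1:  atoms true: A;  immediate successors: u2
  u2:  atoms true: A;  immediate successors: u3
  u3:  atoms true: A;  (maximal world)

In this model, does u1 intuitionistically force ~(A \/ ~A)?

No

u1 ||-/- ~(A \/ ~A) since u1 is accessible from u1 and u1 ||- A \/ ~A.
u1 ||- A \/ ~A via the disjunct A.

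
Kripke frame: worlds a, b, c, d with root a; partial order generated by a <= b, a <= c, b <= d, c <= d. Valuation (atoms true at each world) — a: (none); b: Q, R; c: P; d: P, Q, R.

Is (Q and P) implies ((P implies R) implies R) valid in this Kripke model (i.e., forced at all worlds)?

a forces (Q and P) implies ((P implies R) implies R): every world accessible from a that forces Q and P (namely d) also forces (P implies R) implies R.
Since the root a forces (Q and P) implies ((P implies R) implies R) and forcing is persistent (monotone upward), every world forces it.

Yes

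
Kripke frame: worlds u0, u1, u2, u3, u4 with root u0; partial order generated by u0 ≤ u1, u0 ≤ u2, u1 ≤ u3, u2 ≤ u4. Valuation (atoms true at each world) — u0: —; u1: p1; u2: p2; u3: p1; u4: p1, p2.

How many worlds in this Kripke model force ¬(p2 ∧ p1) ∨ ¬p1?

2

u0: does not force it — u0 ⊮ ¬(p2 ∧ p1) ∨ ¬p1: neither disjunct is forced at u0.
u1: forces it.
u2: does not force it — u2 ⊮ ¬(p2 ∧ p1) ∨ ¬p1: neither disjunct is forced at u2.
u3: forces it.
u4: does not force it.
Worlds forcing the formula: {u1, u3}.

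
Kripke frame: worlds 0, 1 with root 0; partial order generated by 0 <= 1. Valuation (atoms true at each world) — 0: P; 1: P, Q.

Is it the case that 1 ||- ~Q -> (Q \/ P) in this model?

1 ||- ~Q -> (Q \/ P) vacuously: no world accessible from 1 forces the antecedent ~Q.

Yes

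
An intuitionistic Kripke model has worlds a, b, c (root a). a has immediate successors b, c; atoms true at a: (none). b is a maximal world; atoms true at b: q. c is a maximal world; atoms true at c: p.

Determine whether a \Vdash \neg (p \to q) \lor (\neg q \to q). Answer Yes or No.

No

a \nVdash \neg (p \to q) \lor (\neg q \to q): neither disjunct is forced at a.
a \nVdash \neg (p \to q) since b is accessible from a and b \Vdash p \to q.
b \Vdash p \to q vacuously: no world accessible from b forces the antecedent p.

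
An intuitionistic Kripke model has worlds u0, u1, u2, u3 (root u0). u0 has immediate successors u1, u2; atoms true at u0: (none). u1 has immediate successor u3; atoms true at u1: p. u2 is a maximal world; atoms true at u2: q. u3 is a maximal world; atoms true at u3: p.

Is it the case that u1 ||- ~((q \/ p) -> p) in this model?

u1 ||-/- ~((q \/ p) -> p) since u1 is accessible from u1 and u1 ||- (q \/ p) -> p.
u1 ||- (q \/ p) -> p: every world accessible from u1 that forces q \/ p (namely u1, u3) also forces p.

No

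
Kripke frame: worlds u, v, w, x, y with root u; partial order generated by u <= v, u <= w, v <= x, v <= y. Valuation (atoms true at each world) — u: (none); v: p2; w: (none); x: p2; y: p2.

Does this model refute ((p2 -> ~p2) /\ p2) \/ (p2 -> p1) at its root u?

Yes

u ||-/- ((p2 -> ~p2) /\ p2) \/ (p2 -> p1): neither disjunct is forced at u.
u ||-/- (p2 -> ~p2) /\ p2 since u fails p2 -> ~p2.
So the root u does not force ((p2 -> ~p2) /\ p2) \/ (p2 -> p1); the model is a countermodel.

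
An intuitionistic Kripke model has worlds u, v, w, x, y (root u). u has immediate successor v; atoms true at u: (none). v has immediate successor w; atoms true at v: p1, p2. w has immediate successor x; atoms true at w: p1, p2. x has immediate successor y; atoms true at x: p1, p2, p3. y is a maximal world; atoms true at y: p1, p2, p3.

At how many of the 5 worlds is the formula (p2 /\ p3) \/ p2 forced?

4

u: does not force it — u ||-/- (p2 /\ p3) \/ p2: neither disjunct is forced at u.
v: forces it.
w: forces it.
x: forces it.
y: forces it.
Worlds forcing the formula: {v, w, x, y}.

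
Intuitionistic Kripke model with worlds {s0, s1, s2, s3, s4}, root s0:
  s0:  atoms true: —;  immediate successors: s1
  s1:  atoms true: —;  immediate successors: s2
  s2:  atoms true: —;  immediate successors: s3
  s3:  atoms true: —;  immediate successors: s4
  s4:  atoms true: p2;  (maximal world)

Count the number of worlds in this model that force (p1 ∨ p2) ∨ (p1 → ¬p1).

s0: forces it.
s1: forces it.
s2: forces it.
s3: forces it.
s4: forces it.
Worlds forcing the formula: {s0, s1, s2, s3, s4}.

5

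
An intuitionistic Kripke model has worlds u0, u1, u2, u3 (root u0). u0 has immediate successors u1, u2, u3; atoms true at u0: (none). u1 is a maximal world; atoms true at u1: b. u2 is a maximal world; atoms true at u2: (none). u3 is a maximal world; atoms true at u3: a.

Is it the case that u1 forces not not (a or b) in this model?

Yes

u1 forces not not (a or b): no world accessible from u1 forces not (a or b).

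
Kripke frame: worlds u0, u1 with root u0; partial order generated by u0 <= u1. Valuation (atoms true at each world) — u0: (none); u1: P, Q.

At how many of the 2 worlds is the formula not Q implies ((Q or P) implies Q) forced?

2

u0: forces it.
u1: forces it.
Worlds forcing the formula: {u0, u1}.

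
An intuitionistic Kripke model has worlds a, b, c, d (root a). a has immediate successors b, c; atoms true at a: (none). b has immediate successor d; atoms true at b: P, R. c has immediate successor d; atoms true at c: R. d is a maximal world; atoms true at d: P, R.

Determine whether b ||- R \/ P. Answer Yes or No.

b ||- R \/ P via the disjunct R.

Yes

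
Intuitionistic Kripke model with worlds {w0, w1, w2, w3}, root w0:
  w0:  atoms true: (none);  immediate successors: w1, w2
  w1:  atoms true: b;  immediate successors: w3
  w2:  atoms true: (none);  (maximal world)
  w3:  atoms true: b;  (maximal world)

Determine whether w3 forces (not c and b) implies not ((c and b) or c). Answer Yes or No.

Yes

w3 forces (not c and b) implies not ((c and b) or c): every world accessible from w3 that forces not c and b (namely w3) also forces not ((c and b) or c).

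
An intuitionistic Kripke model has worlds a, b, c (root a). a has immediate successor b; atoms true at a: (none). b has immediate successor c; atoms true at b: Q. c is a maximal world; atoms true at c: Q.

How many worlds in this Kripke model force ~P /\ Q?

2

a: does not force it — a ||-/- ~P /\ Q since a fails Q.
b: forces it.
c: forces it.
Worlds forcing the formula: {b, c}.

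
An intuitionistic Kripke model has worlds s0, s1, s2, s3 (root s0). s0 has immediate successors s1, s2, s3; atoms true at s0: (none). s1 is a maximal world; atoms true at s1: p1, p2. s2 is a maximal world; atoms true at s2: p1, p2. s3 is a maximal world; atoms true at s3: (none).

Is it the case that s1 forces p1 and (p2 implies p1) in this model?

Yes

s1 forces p1 and (p2 implies p1) since s1 forces both conjuncts.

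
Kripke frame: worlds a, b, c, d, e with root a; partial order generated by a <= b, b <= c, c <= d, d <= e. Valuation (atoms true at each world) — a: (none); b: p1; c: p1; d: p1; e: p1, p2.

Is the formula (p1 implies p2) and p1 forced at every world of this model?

No

Not every world: a does not force (p1 implies p2) and p1.
a does not force (p1 implies p2) and p1 since a fails p1 implies p2.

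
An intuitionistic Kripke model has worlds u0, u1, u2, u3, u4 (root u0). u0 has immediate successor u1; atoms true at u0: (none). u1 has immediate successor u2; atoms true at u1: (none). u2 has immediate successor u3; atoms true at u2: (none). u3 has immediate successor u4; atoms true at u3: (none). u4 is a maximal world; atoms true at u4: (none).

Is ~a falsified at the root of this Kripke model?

u0 ||- ~a: no world accessible from u0 forces a.
So the root u0 forces ~a; the model is not a countermodel.

No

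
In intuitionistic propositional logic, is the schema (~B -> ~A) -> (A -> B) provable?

This is the converse of contraposition, which is not intuitionistically valid.
A Kripke countermodel: worlds 0, 1; order generated by 0 <= 1; atoms true at each world — 0:{A}; 1:{A,B}.
0 ||-/- (~B -> ~A) -> (A -> B): already at 0 itself, 0 ||- ~B -> ~A but 0 ||-/- A -> B.
0 ||-/- A -> B: already at 0 itself, 0 ||- A but 0 ||-/- B.
0 lacks atom B, so 0 ||-/- B.
So the root 0 does not force the formula.

No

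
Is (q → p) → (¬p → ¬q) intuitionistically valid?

Yes

This is the forward direction of contraposition, which is intuitionistically derivable.
Assume q → p and ¬p. If q held then p would follow, contradicting ¬p; so ¬q.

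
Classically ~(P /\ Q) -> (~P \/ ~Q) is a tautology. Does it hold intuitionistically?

No

This is the constructively invalid direction of De Morgan's law for conjunction, which is not intuitionistically valid.
A Kripke countermodel: worlds u0, u1, u2; order generated by u0 <= u1, u0 <= u2; atoms true at each world — u0:{}; u1:{P}; u2:{Q}.
u0 ||-/- ~(P /\ Q) -> (~P \/ ~Q): already at u0 itself, u0 ||- ~(P /\ Q) but u0 ||-/- ~P \/ ~Q.
u0 ||-/- ~P \/ ~Q: neither disjunct is forced at u0.
u0 ||-/- ~P since u1 is accessible from u0 and u1 ||- P.
So the root u0 does not force the formula.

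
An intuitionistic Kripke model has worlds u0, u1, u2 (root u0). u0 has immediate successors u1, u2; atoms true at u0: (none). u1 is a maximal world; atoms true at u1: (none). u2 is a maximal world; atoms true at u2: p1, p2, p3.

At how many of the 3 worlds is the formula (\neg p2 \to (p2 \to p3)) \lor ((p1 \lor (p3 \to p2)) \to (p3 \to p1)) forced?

3

u0: forces it.
u1: forces it.
u2: forces it.
Worlds forcing the formula: {u0, u1, u2}.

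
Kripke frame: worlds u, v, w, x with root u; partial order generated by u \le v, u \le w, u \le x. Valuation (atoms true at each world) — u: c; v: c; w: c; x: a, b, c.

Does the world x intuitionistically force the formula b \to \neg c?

x \nVdash b \to \neg c: already at x itself, x \Vdash b but x \nVdash \neg c.
x \nVdash \neg c since x is accessible from x and x \Vdash c.

No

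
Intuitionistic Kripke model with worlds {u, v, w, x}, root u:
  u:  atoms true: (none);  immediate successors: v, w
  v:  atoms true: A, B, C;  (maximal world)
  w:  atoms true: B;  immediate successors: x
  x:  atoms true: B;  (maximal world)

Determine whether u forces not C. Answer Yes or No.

No

u does not force not C since v is accessible from u and v forces C.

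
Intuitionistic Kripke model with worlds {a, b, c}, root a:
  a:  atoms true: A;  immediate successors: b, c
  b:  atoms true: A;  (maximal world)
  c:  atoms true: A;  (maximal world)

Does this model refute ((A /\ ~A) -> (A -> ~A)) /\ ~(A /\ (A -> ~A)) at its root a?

No

a ||- ((A /\ ~A) -> (A -> ~A)) /\ ~(A /\ (A -> ~A)) since a forces both conjuncts.
So the root a forces ((A /\ ~A) -> (A -> ~A)) /\ ~(A /\ (A -> ~A)); the model is not a countermodel.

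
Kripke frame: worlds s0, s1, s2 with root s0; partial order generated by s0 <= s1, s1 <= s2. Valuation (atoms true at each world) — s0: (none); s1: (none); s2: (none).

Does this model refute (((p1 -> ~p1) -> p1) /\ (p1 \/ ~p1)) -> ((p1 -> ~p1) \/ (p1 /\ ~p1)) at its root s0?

No

s0 ||- (((p1 -> ~p1) -> p1) /\ (p1 \/ ~p1)) -> ((p1 -> ~p1) \/ (p1 /\ ~p1)) vacuously: no world accessible from s0 forces the antecedent ((p1 -> ~p1) -> p1) /\ (p1 \/ ~p1).
So the root s0 forces (((p1 -> ~p1) -> p1) /\ (p1 \/ ~p1)) -> ((p1 -> ~p1) \/ (p1 /\ ~p1)); the model is not a countermodel.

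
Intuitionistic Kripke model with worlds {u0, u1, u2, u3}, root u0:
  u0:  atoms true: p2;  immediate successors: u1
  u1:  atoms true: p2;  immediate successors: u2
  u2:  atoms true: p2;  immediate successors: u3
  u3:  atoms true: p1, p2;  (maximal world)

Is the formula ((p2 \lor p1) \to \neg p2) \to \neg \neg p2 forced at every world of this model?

Yes

u0 \Vdash ((p2 \lor p1) \to \neg p2) \to \neg \neg p2 vacuously: no world accessible from u0 forces the antecedent (p2 \lor p1) \to \neg p2.
Since the root u0 forces ((p2 \lor p1) \to \neg p2) \to \neg \neg p2 and forcing is persistent (monotone upward), every world forces it.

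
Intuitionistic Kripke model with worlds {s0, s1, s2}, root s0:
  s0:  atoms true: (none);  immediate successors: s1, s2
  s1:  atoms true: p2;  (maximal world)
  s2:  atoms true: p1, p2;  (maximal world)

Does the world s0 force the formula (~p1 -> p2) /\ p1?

s0 ||-/- (~p1 -> p2) /\ p1 since s0 fails p1.

No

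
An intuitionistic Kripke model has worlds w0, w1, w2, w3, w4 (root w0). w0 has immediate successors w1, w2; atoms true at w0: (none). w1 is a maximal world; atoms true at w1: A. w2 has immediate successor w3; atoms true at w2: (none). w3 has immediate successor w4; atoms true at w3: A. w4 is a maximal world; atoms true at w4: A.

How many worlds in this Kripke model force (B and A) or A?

3

w0: does not force it — w0 does not force (B and A) or A: neither disjunct is forced at w0.
w1: forces it.
w2: does not force it — w2 does not force (B and A) or A: neither disjunct is forced at w2.
w3: forces it.
w4: forces it.
Worlds forcing the formula: {w1, w3, w4}.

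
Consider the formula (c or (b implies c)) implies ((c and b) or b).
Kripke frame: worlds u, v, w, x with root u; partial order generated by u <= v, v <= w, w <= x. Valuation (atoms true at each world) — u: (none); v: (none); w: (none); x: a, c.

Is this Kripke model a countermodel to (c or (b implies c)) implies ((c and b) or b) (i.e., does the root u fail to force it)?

u does not force (c or (b implies c)) implies ((c and b) or b): already at u itself, u forces c or (b implies c) but u does not force (c and b) or b.
u does not force (c and b) or b: neither disjunct is forced at u.
u does not force c and b since u fails c.
So the root u does not force (c or (b implies c)) implies ((c and b) or b); the model is a countermodel.

Yes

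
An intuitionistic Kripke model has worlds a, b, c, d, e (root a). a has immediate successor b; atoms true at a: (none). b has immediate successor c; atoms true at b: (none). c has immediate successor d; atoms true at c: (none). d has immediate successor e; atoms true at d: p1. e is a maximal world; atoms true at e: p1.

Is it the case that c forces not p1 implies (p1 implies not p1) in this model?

Yes

c forces not p1 implies (p1 implies not p1) vacuously: no world accessible from c forces the antecedent not p1.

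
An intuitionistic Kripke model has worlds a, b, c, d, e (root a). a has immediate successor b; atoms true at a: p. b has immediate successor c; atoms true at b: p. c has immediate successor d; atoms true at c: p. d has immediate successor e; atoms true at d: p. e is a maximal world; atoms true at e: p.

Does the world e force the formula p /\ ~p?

No

e ||-/- p /\ ~p since e fails ~p.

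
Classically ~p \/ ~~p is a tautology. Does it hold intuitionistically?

No

This is the weak law of excluded middle, which is not intuitionistically valid.
A Kripke countermodel: worlds u0, u1, u2; order generated by u0 <= u1, u0 <= u2; atoms true at each world — u0:{}; u1:{p}; u2:{}.
u0 ||-/- ~p \/ ~~p: neither disjunct is forced at u0.
u0 ||-/- ~p since u1 is accessible from u0 and u1 ||- p.
So the root u0 does not force the formula.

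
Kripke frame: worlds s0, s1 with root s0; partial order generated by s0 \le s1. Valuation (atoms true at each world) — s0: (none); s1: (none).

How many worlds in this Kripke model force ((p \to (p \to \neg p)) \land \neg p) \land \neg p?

2

s0: forces it.
s1: forces it.
Worlds forcing the formula: {s0, s1}.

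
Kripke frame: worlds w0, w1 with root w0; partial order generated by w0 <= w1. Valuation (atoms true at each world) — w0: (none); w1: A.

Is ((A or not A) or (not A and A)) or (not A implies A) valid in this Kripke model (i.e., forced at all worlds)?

w0 forces ((A or not A) or (not A and A)) or (not A implies A) via the disjunct not A implies A.
Since the root w0 forces ((A or not A) or (not A and A)) or (not A implies A) and forcing is persistent (monotone upward), every world forces it.

Yes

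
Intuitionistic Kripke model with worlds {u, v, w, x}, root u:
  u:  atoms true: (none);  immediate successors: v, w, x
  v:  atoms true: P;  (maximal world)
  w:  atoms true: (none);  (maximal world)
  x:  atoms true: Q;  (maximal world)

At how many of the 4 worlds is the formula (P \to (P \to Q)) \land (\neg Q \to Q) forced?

1

u: does not force it — u \nVdash (P \to (P \to Q)) \land (\neg Q \to Q) since u fails P \to (P \to Q).
v: does not force it — v \nVdash (P \to (P \to Q)) \land (\neg Q \to Q) since v fails P \to (P \to Q).
w: does not force it — w \nVdash (P \to (P \to Q)) \land (\neg Q \to Q) since w fails \neg Q \to Q.
x: forces it.
Worlds forcing the formula: {x}.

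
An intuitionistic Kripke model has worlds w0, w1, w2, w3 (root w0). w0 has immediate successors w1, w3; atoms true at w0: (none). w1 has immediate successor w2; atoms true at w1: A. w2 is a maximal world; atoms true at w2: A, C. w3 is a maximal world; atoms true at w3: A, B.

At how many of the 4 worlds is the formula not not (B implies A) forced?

w0: forces it.
w1: forces it.
w2: forces it.
w3: forces it.
Worlds forcing the formula: {w0, w1, w2, w3}.

4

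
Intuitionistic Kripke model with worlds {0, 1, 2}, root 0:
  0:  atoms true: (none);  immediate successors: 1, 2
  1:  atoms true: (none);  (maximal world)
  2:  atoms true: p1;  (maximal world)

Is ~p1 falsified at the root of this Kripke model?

Yes

0 ||-/- ~p1 since 2 is accessible from 0 and 2 ||- p1.
So the root 0 does not force ~p1; the model is a countermodel.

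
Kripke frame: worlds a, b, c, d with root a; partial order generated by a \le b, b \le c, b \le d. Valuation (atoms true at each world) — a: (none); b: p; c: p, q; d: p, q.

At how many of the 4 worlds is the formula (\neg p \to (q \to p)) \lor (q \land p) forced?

a: forces it.
b: forces it.
c: forces it.
d: forces it.
Worlds forcing the formula: {a, b, c, d}.

4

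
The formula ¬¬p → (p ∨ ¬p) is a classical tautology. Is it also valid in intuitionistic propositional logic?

No

This is a variant of double-negation elimination (deriving excluded middle from double negation), which is not intuitionistically valid.
A Kripke countermodel: worlds s0, s1; order generated by s0 ≤ s1; atoms true at each world — s0:{}; s1:{p}.
s0 ⊮ ¬¬p → (p ∨ ¬p): already at s0 itself, s0 ⊩ ¬¬p but s0 ⊮ p ∨ ¬p.
s0 ⊮ p ∨ ¬p: neither disjunct is forced at s0.
s0 lacks atom p, so s0 ⊮ p.
So the root s0 does not force the formula.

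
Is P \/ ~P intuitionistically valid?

This is the law of excluded middle, which is not intuitionistically valid.
A Kripke countermodel: worlds s0, s1; order generated by s0 <= s1; atoms true at each world — s0:{}; s1:{P}.
s0 ||-/- P \/ ~P: neither disjunct is forced at s0.
s0 lacks atom P, so s0 ||-/- P.
So the root s0 does not force the formula.

No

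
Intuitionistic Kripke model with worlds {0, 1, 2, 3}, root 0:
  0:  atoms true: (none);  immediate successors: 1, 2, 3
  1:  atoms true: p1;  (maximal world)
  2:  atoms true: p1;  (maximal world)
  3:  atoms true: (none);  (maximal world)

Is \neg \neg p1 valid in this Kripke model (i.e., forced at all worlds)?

Not every world: 0 \nVdash \neg \neg p1.
0 \nVdash \neg \neg p1 since 3 is accessible from 0 and 3 \Vdash \neg p1.
3 \Vdash \neg p1: no world accessible from 3 forces p1.

No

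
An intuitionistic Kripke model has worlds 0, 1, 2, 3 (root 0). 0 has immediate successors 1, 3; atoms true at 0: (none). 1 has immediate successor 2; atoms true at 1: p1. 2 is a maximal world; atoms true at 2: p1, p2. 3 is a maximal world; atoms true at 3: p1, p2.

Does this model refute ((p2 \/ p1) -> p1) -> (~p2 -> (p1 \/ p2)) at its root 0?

0 ||- ((p2 \/ p1) -> p1) -> (~p2 -> (p1 \/ p2)): every world accessible from 0 that forces (p2 \/ p1) -> p1 (namely 0, 1, 2, 3) also forces ~p2 -> (p1 \/ p2).
So the root 0 forces ((p2 \/ p1) -> p1) -> (~p2 -> (p1 \/ p2)); the model is not a countermodel.

No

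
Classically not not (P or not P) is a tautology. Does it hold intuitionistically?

Yes

This is the double negation of excluded middle, which is intuitionistically derivable.
Assuming not (P or not P): from P we'd get P or not P, so not P; but then P or not P again — contradiction. Hence not not (P or not P).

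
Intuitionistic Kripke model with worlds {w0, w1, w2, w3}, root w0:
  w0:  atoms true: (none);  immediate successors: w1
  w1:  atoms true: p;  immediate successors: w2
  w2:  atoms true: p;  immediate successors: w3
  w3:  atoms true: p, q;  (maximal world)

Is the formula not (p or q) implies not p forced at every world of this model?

Yes

w0 forces not (p or q) implies not p vacuously: no world accessible from w0 forces the antecedent not (p or q).
Since the root w0 forces not (p or q) implies not p and forcing is persistent (monotone upward), every world forces it.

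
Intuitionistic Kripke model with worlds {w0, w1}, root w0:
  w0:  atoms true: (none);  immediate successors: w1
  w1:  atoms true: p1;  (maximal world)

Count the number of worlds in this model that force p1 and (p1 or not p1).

1

w0: does not force it — w0 does not force p1 and (p1 or not p1) since w0 fails p1.
w1: forces it.
Worlds forcing the formula: {w1}.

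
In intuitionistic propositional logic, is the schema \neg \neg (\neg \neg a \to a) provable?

Yes

This is the double negation of double-negation elimination, which is intuitionistically derivable.
By Glivenko's theorem the double negation of any classical propositional tautology is intuitionistically provable; \neg \neg a \to a is classically a tautology.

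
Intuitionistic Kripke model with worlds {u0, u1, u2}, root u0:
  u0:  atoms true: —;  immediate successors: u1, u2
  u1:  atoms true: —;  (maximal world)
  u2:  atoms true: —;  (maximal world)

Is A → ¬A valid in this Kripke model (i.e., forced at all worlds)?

u0 ⊩ A → ¬A vacuously: no world accessible from u0 forces the antecedent A.
Since the root u0 forces A → ¬A and forcing is persistent (monotone upward), every world forces it.

Yes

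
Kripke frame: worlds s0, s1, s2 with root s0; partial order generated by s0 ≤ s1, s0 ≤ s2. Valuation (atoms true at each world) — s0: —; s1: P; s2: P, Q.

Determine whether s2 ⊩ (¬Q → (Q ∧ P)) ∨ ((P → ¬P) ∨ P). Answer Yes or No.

Yes

s2 ⊩ (¬Q → (Q ∧ P)) ∨ ((P → ¬P) ∨ P) via the disjunct ¬Q → (Q ∧ P).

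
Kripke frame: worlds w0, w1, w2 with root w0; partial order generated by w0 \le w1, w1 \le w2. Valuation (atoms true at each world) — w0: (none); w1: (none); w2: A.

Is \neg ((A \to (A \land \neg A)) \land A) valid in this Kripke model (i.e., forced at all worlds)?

Yes

w0 \Vdash \neg ((A \to (A \land \neg A)) \land A): no world accessible from w0 forces (A \to (A \land \neg A)) \land A.
Since the root w0 forces \neg ((A \to (A \land \neg A)) \land A) and forcing is persistent (monotone upward), every world forces it.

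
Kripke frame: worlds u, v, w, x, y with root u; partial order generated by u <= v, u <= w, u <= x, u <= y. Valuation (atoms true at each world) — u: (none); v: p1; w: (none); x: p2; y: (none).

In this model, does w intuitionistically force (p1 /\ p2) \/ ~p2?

w ||- (p1 /\ p2) \/ ~p2 via the disjunct ~p2.

Yes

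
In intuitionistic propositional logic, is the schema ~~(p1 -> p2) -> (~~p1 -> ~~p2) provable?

This is the distribution of double negation over implication, which is intuitionistically derivable.
Assume ~~(p1 -> p2) and ~~p1; suppose ~p2. Then p1 -> p2 would give ~p1 (by contraposition), contradicting ~~p1; so ~(p1 -> p2), contradicting ~~(p1 -> p2). Hence ~~p2.

Yes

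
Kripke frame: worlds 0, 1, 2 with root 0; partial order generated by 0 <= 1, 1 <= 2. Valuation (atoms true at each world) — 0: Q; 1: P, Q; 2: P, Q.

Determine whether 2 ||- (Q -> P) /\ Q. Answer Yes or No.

Yes

2 ||- (Q -> P) /\ Q since 2 forces both conjuncts.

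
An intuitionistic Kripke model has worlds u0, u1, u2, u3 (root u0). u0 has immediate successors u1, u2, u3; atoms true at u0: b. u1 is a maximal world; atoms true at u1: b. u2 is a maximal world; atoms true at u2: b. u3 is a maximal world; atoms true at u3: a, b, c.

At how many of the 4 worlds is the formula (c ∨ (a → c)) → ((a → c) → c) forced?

u0: does not force it — u0 ⊮ (c ∨ (a → c)) → ((a → c) → c): already at u0 itself, u0 ⊩ c ∨ (a → c) but u0 ⊮ (a → c) → c.
u1: does not force it — u1 ⊮ (c ∨ (a → c)) → ((a → c) → c): already at u1 itself, u1 ⊩ c ∨ (a → c) but u1 ⊮ (a → c) → c.
u2: does not force it.
u3: forces it.
Worlds forcing the formula: {u3}.

1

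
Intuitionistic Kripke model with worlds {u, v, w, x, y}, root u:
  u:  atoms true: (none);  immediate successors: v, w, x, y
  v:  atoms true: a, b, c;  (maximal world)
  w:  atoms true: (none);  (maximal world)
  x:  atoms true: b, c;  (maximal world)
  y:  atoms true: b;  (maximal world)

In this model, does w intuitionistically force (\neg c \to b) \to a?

Yes

w \Vdash (\neg c \to b) \to a vacuously: no world accessible from w forces the antecedent \neg c \to b.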